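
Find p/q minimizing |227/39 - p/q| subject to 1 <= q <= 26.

Expand x = 227/39 as a continued fraction with the Euclidean algorithm:
  227 = 5*39 + 32, so a_0 = 5.
  39 = 1*32 + 7, so a_1 = 1.
  32 = 4*7 + 4, so a_2 = 4.
  7 = 1*4 + 3, so a_3 = 1.
  4 = 1*3 + 1, so a_4 = 1.
  3 = 3*1 + 0, so a_5 = 3.
so x = [5; 1, 4, 1, 1, 3].
Convergents (p_i = a_i*p_{i-1} + p_{i-2}, q_i = a_i*q_{i-1} + q_{i-2} with p_{-2}=0, p_{-1}=1, q_{-2}=1, q_{-1}=0), until the denominator exceeds 26:
  i=0: a_0=5, p_0 = 5*1 + 0 = 5, q_0 = 5*0 + 1 = 1.
  i=1: a_1=1, p_1 = 1*5 + 1 = 6, q_1 = 1*1 + 0 = 1.
  i=2: a_2=4, p_2 = 4*6 + 5 = 29, q_2 = 4*1 + 1 = 5.
  i=3: a_3=1, p_3 = 1*29 + 6 = 35, q_3 = 1*5 + 1 = 6.
  i=4: a_4=1, p_4 = 1*35 + 29 = 64, q_4 = 1*6 + 5 = 11.
  i=5: a_5=3, p_5 = 3*64 + 35 = 227, q_5 = 3*11 + 6 = 39.
q_5 = 39 > 26, so the last convergent with denominator <= 26 is p_4/q_4 = 64/11.
The closest fraction with denominator <= 26 is either p_4/q_4 or the intermediate fraction (k*p_4 + p_3)/(k*q_4 + q_3) with the largest k >= 1 whose denominator stays <= 26; these approach x as k grows, and every other convergent or intermediate fraction in range is farther away.
Largest k: floor((26 - q_3)/q_4) = floor((26 - 6)/11) = 1.
That gives (1*64 + 35)/(1*11 + 6) = 99/17.
Compare the errors: |x - 64/11| = |227*11 - 64*39|/(39*11) = 1/429, and |x - 99/17| = |227*17 - 99*39|/(39*17) = 2/663.
Cross-multiplying, 1*663 = 663 < 858 = 2*429, so 1/429 is smaller: the convergent 64/11 is closer to x than 99/17.

64/11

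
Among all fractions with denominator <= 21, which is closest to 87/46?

17/9

Expand x = 87/46 as a continued fraction with the Euclidean algorithm:
  87 = 1*46 + 41, so a_0 = 1.
  46 = 1*41 + 5, so a_1 = 1.
  41 = 8*5 + 1, so a_2 = 8.
  5 = 5*1 + 0, so a_3 = 5.
so x = [1; 1, 8, 5].
Convergents (p_i = a_i*p_{i-1} + p_{i-2}, q_i = a_i*q_{i-1} + q_{i-2} with p_{-2}=0, p_{-1}=1, q_{-2}=1, q_{-1}=0), until the denominator exceeds 21:
  i=0: a_0=1, p_0 = 1*1 + 0 = 1, q_0 = 1*0 + 1 = 1.
  i=1: a_1=1, p_1 = 1*1 + 1 = 2, q_1 = 1*1 + 0 = 1.
  i=2: a_2=8, p_2 = 8*2 + 1 = 17, q_2 = 8*1 + 1 = 9.
  i=3: a_3=5, p_3 = 5*17 + 2 = 87, q_3 = 5*9 + 1 = 46.
q_3 = 46 > 21, so the last convergent with denominator <= 21 is p_2/q_2 = 17/9.
The closest fraction with denominator <= 21 is either p_2/q_2 or the intermediate fraction (k*p_2 + p_1)/(k*q_2 + q_1) with the largest k >= 1 whose denominator stays <= 21; these approach x as k grows, and every other convergent or intermediate fraction in range is farther away.
Largest k: floor((21 - q_1)/q_2) = floor((21 - 1)/9) = 2.
That gives (2*17 + 2)/(2*9 + 1) = 36/19.
Compare the errors: |x - 17/9| = |87*9 - 17*46|/(46*9) = 1/414, and |x - 36/19| = |87*19 - 36*46|/(46*19) = 3/874.
Cross-multiplying, 1*874 = 874 < 1242 = 3*414, so 1/414 is smaller: the convergent 17/9 is closer to x than 36/19.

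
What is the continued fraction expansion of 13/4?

Run the Euclidean algorithm on 13 and 4; the successive quotients are the partial quotients a_0, a_1, ... (each step inverts the fractional part left over by the previous one):
  13 = 3*4 + 1, so a_0 = 3.
  4 = 4*1 + 0, so a_1 = 4.
The remainder reaches 0 after 2 divisions, so the expansion has 2 partial quotients, read off in order.

[3; 4]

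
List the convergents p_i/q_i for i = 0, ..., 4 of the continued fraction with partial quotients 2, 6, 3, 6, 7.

2/1, 13/6, 41/19, 259/120, 1854/859

Using the convergent recurrence p_i = a_i*p_{i-1} + p_{i-2}, q_i = a_i*q_{i-1} + q_{i-2} with p_{-2}=0, p_{-1}=1, q_{-2}=1, q_{-1}=0:
  i=0: a_0=2, p_0 = 2*1 + 0 = 2, q_0 = 2*0 + 1 = 1.
  i=1: a_1=6, p_1 = 6*2 + 1 = 13, q_1 = 6*1 + 0 = 6.
  i=2: a_2=3, p_2 = 3*13 + 2 = 41, q_2 = 3*6 + 1 = 19.
  i=3: a_3=6, p_3 = 6*41 + 13 = 259, q_3 = 6*19 + 6 = 120.
  i=4: a_4=7, p_4 = 7*259 + 41 = 1854, q_4 = 7*120 + 19 = 859.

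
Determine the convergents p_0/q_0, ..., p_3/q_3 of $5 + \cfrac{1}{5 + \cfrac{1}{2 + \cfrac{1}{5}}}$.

5/1, 26/5, 57/11, 311/60

Using the convergent recurrence p_i = a_i*p_{i-1} + p_{i-2}, q_i = a_i*q_{i-1} + q_{i-2} with p_{-2}=0, p_{-1}=1, q_{-2}=1, q_{-1}=0:
  i=0: a_0=5, p_0 = 5*1 + 0 = 5, q_0 = 5*0 + 1 = 1.
  i=1: a_1=5, p_1 = 5*5 + 1 = 26, q_1 = 5*1 + 0 = 5.
  i=2: a_2=2, p_2 = 2*26 + 5 = 57, q_2 = 2*5 + 1 = 11.
  i=3: a_3=5, p_3 = 5*57 + 26 = 311, q_3 = 5*11 + 5 = 60.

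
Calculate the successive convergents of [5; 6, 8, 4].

Using the convergent recurrence p_i = a_i*p_{i-1} + p_{i-2}, q_i = a_i*q_{i-1} + q_{i-2} with p_{-2}=0, p_{-1}=1, q_{-2}=1, q_{-1}=0:
  i=0: a_0=5, p_0 = 5*1 + 0 = 5, q_0 = 5*0 + 1 = 1.
  i=1: a_1=6, p_1 = 6*5 + 1 = 31, q_1 = 6*1 + 0 = 6.
  i=2: a_2=8, p_2 = 8*31 + 5 = 253, q_2 = 8*6 + 1 = 49.
  i=3: a_3=4, p_3 = 4*253 + 31 = 1043, q_3 = 4*49 + 6 = 202.

5/1, 31/6, 253/49, 1043/202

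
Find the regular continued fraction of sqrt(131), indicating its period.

[11; (2, 4, 11, 4, 2, 22)]

Write x_i = (sqrt(131) + m_i)/d_i with (m_0, d_0) = (0, 1). a_0 = floor(sqrt(131)) = 11, since 11^2 = 121 <= 131 < 144 = 12^2.
Iterate m_{i+1} = d_i*a_i - m_i, d_{i+1} = (131 - m_{i+1}^2)/d_i, a_{i+1} = floor((a_0 + m_{i+1})/d_{i+1}):
  m_1 = 1*11 - 0 = 11, d_1 = (131 - 11^2)/1 = 10/1 = 10, a_1 = floor((11 + 11)/10) = 2.
  m_2 = 10*2 - 11 = 9, d_2 = (131 - 9^2)/10 = 50/10 = 5, a_2 = floor((11 + 9)/5) = 4.
  m_3 = 5*4 - 9 = 11, d_3 = (131 - 11^2)/5 = 10/5 = 2, a_3 = floor((11 + 11)/2) = 11.
  m_4 = 2*11 - 11 = 11, d_4 = (131 - 11^2)/2 = 10/2 = 5, a_4 = floor((11 + 11)/5) = 4.
  m_5 = 5*4 - 11 = 9, d_5 = (131 - 9^2)/5 = 50/5 = 10, a_5 = floor((11 + 9)/10) = 2.
  m_6 = 10*2 - 9 = 11, d_6 = (131 - 11^2)/10 = 10/10 = 1, a_6 = floor((11 + 11)/1) = 22.
  m_7 = 1*22 - 11 = 11, d_7 = (131 - 11^2)/1 = 10/1 = 10: (m_7, d_7) = (m_1, d_1) = (11, 10), so from here the quotients repeat a_1, ..., a_6; the period length is 6.
Hence the expansion of sqrt(131) is a_0 = 11 followed by the repeating block 2, 4, 11, 4, 2, 22 (period 6).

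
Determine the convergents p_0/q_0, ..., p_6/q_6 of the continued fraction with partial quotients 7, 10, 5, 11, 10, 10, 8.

7/1, 71/10, 362/51, 4053/571, 40892/5761, 412973/58181, 3344676/471209

Using the convergent recurrence p_i = a_i*p_{i-1} + p_{i-2}, q_i = a_i*q_{i-1} + q_{i-2} with p_{-2}=0, p_{-1}=1, q_{-2}=1, q_{-1}=0:
  i=0: a_0=7, p_0 = 7*1 + 0 = 7, q_0 = 7*0 + 1 = 1.
  i=1: a_1=10, p_1 = 10*7 + 1 = 71, q_1 = 10*1 + 0 = 10.
  i=2: a_2=5, p_2 = 5*71 + 7 = 362, q_2 = 5*10 + 1 = 51.
  i=3: a_3=11, p_3 = 11*362 + 71 = 4053, q_3 = 11*51 + 10 = 571.
  i=4: a_4=10, p_4 = 10*4053 + 362 = 40892, q_4 = 10*571 + 51 = 5761.
  i=5: a_5=10, p_5 = 10*40892 + 4053 = 412973, q_5 = 10*5761 + 571 = 58181.
  i=6: a_6=8, p_6 = 8*412973 + 40892 = 3344676, q_6 = 8*58181 + 5761 = 471209.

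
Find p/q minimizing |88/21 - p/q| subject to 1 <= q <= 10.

21/5

Expand x = 88/21 as a continued fraction with the Euclidean algorithm:
  88 = 4*21 + 4, so a_0 = 4.
  21 = 5*4 + 1, so a_1 = 5.
  4 = 4*1 + 0, so a_2 = 4.
so x = [4; 5, 4].
Convergents (p_i = a_i*p_{i-1} + p_{i-2}, q_i = a_i*q_{i-1} + q_{i-2} with p_{-2}=0, p_{-1}=1, q_{-2}=1, q_{-1}=0), until the denominator exceeds 10:
  i=0: a_0=4, p_0 = 4*1 + 0 = 4, q_0 = 4*0 + 1 = 1.
  i=1: a_1=5, p_1 = 5*4 + 1 = 21, q_1 = 5*1 + 0 = 5.
  i=2: a_2=4, p_2 = 4*21 + 4 = 88, q_2 = 4*5 + 1 = 21.
q_2 = 21 > 10, so the last convergent with denominator <= 10 is p_1/q_1 = 21/5.
The closest fraction with denominator <= 10 is either p_1/q_1 or the intermediate fraction (k*p_1 + p_0)/(k*q_1 + q_0) with the largest k >= 1 whose denominator stays <= 10; these approach x as k grows, and every other convergent or intermediate fraction in range is farther away.
Largest k: floor((10 - q_0)/q_1) = floor((10 - 1)/5) = 1.
That gives (1*21 + 4)/(1*5 + 1) = 25/6.
Compare the errors: |x - 21/5| = |88*5 - 21*21|/(21*5) = 1/105, and |x - 25/6| = |88*6 - 25*21|/(21*6) = 3/126.
Cross-multiplying, 1*126 = 126 < 315 = 3*105, so 1/105 is smaller: the convergent 21/5 is closer to x than 25/6.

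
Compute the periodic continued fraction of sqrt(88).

[9; (2, 1, 1, 1, 2, 18)]

Write x_i = (sqrt(88) + m_i)/d_i with (m_0, d_0) = (0, 1). a_0 = floor(sqrt(88)) = 9, since 9^2 = 81 <= 88 < 100 = 10^2.
Iterate m_{i+1} = d_i*a_i - m_i, d_{i+1} = (88 - m_{i+1}^2)/d_i, a_{i+1} = floor((a_0 + m_{i+1})/d_{i+1}):
  m_1 = 1*9 - 0 = 9, d_1 = (88 - 9^2)/1 = 7/1 = 7, a_1 = floor((9 + 9)/7) = 2.
  m_2 = 7*2 - 9 = 5, d_2 = (88 - 5^2)/7 = 63/7 = 9, a_2 = floor((9 + 5)/9) = 1.
  m_3 = 9*1 - 5 = 4, d_3 = (88 - 4^2)/9 = 72/9 = 8, a_3 = floor((9 + 4)/8) = 1.
  m_4 = 8*1 - 4 = 4, d_4 = (88 - 4^2)/8 = 72/8 = 9, a_4 = floor((9 + 4)/9) = 1.
  m_5 = 9*1 - 4 = 5, d_5 = (88 - 5^2)/9 = 63/9 = 7, a_5 = floor((9 + 5)/7) = 2.
  m_6 = 7*2 - 5 = 9, d_6 = (88 - 9^2)/7 = 7/7 = 1, a_6 = floor((9 + 9)/1) = 18.
  m_7 = 1*18 - 9 = 9, d_7 = (88 - 9^2)/1 = 7/1 = 7: (m_7, d_7) = (m_1, d_1) = (9, 7), so from here the quotients repeat a_1, ..., a_6; the period length is 6.
Hence the expansion of sqrt(88) is a_0 = 9 followed by the repeating block 2, 1, 1, 1, 2, 18 (period 6).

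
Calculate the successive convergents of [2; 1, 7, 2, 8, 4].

2/1, 3/1, 23/8, 49/17, 415/144, 1709/593

Using the convergent recurrence p_i = a_i*p_{i-1} + p_{i-2}, q_i = a_i*q_{i-1} + q_{i-2} with p_{-2}=0, p_{-1}=1, q_{-2}=1, q_{-1}=0:
  i=0: a_0=2, p_0 = 2*1 + 0 = 2, q_0 = 2*0 + 1 = 1.
  i=1: a_1=1, p_1 = 1*2 + 1 = 3, q_1 = 1*1 + 0 = 1.
  i=2: a_2=7, p_2 = 7*3 + 2 = 23, q_2 = 7*1 + 1 = 8.
  i=3: a_3=2, p_3 = 2*23 + 3 = 49, q_3 = 2*8 + 1 = 17.
  i=4: a_4=8, p_4 = 8*49 + 23 = 415, q_4 = 8*17 + 8 = 144.
  i=5: a_5=4, p_5 = 4*415 + 49 = 1709, q_5 = 4*144 + 17 = 593.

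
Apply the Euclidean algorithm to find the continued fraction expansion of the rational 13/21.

[0; 1, 1, 1, 1, 1, 2]

Run the Euclidean algorithm on 13 and 21; the successive quotients are the partial quotients a_0, a_1, ... (each step inverts the fractional part left over by the previous one):
  13 = 0*21 + 13, so a_0 = 0.
  21 = 1*13 + 8, so a_1 = 1.
  13 = 1*8 + 5, so a_2 = 1.
  8 = 1*5 + 3, so a_3 = 1.
  5 = 1*3 + 2, so a_4 = 1.
  3 = 1*2 + 1, so a_5 = 1.
  2 = 2*1 + 0, so a_6 = 2.
The remainder reaches 0 after 7 divisions, so the expansion has 7 partial quotients, read off in order.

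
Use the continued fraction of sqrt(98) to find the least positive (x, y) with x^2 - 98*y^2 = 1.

First expand sqrt(98) as a continued fraction. With x_i = (sqrt(98) + m_i)/d_i and (m_0, d_0) = (0, 1): a_0 = floor(sqrt(98)) = 9, since 9^2 = 81 <= 98 < 100 = 10^2.
Iterate m_{i+1} = d_i*a_i - m_i, d_{i+1} = (98 - m_{i+1}^2)/d_i, a_{i+1} = floor((a_0 + m_{i+1})/d_{i+1}):
  m_1 = 1*9 - 0 = 9, d_1 = (98 - 9^2)/1 = 17/1 = 17, a_1 = floor((9 + 9)/17) = 1.
  m_2 = 17*1 - 9 = 8, d_2 = (98 - 8^2)/17 = 34/17 = 2, a_2 = floor((9 + 8)/2) = 8.
  m_3 = 2*8 - 8 = 8, d_3 = (98 - 8^2)/2 = 34/2 = 17, a_3 = floor((9 + 8)/17) = 1.
  m_4 = 17*1 - 8 = 9, d_4 = (98 - 9^2)/17 = 17/17 = 1, a_4 = floor((9 + 9)/1) = 18.
  m_5 = 1*18 - 9 = 9, d_5 = (98 - 9^2)/1 = 17/1 = 17: (m_5, d_5) = (m_1, d_1) = (9, 17), so from here the quotients repeat a_1, ..., a_4; the period length is 4.
So sqrt(98) = [9; (1, 8, 1, 18)] with period length k = 4.
k is even, so the fundamental solution of x^2 - 98y^2 = 1 is (p_{k-1}, q_{k-1}) = (p_3, q_3); compute convergents through index 3.
Convergents (p_i = a_i*p_{i-1} + p_{i-2}, q_i = a_i*q_{i-1} + q_{i-2} with p_{-2}=0, p_{-1}=1, q_{-2}=1, q_{-1}=0):
  i=0: a_0=9, p_0 = 9*1 + 0 = 9, q_0 = 9*0 + 1 = 1.
  i=1: a_1=1, p_1 = 1*9 + 1 = 10, q_1 = 1*1 + 0 = 1.
  i=2: a_2=8, p_2 = 8*10 + 9 = 89, q_2 = 8*1 + 1 = 9.
  i=3: a_3=1, p_3 = 1*89 + 10 = 99, q_3 = 1*9 + 1 = 10.
Check: 99^2 - 98*10^2 = 9801 - 9800 = 1, so (x, y) = (99, 10) solves the equation, and by the theorem it is the least positive solution.

(x, y) = (99, 10)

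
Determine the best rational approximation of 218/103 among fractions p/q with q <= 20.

Expand x = 218/103 as a continued fraction with the Euclidean algorithm:
  218 = 2*103 + 12, so a_0 = 2.
  103 = 8*12 + 7, so a_1 = 8.
  12 = 1*7 + 5, so a_2 = 1.
  7 = 1*5 + 2, so a_3 = 1.
  5 = 2*2 + 1, so a_4 = 2.
  2 = 2*1 + 0, so a_5 = 2.
so x = [2; 8, 1, 1, 2, 2].
Convergents (p_i = a_i*p_{i-1} + p_{i-2}, q_i = a_i*q_{i-1} + q_{i-2} with p_{-2}=0, p_{-1}=1, q_{-2}=1, q_{-1}=0), until the denominator exceeds 20:
  i=0: a_0=2, p_0 = 2*1 + 0 = 2, q_0 = 2*0 + 1 = 1.
  i=1: a_1=8, p_1 = 8*2 + 1 = 17, q_1 = 8*1 + 0 = 8.
  i=2: a_2=1, p_2 = 1*17 + 2 = 19, q_2 = 1*8 + 1 = 9.
  i=3: a_3=1, p_3 = 1*19 + 17 = 36, q_3 = 1*9 + 8 = 17.
  i=4: a_4=2, p_4 = 2*36 + 19 = 91, q_4 = 2*17 + 9 = 43.
q_4 = 43 > 20, so the last convergent with denominator <= 20 is p_3/q_3 = 36/17.
The closest fraction with denominator <= 20 is either p_3/q_3 or the intermediate fraction (k*p_3 + p_2)/(k*q_3 + q_2) with the largest k >= 1 whose denominator stays <= 20; these approach x as k grows, and every other convergent or intermediate fraction in range is farther away.
Largest k: floor((20 - q_2)/q_3) = floor((20 - 9)/17) = 0.
Since k = 0, no intermediate fraction beyond p_3/q_3 has denominator <= 20, so the convergent 36/17 is the closest (its error is |218*17 - 36*103|/(103*17) = 2/1751).

36/17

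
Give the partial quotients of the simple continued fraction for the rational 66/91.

[0; 1, 2, 1, 1, 1, 3, 2]

Run the Euclidean algorithm on 66 and 91; the successive quotients are the partial quotients a_0, a_1, ... (each step inverts the fractional part left over by the previous one):
  66 = 0*91 + 66, so a_0 = 0.
  91 = 1*66 + 25, so a_1 = 1.
  66 = 2*25 + 16, so a_2 = 2.
  25 = 1*16 + 9, so a_3 = 1.
  16 = 1*9 + 7, so a_4 = 1.
  9 = 1*7 + 2, so a_5 = 1.
  7 = 3*2 + 1, so a_6 = 3.
  2 = 2*1 + 0, so a_7 = 2.
The remainder reaches 0 after 8 divisions, so the expansion has 8 partial quotients, read off in order.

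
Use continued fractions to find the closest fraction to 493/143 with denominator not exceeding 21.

Expand x = 493/143 as a continued fraction with the Euclidean algorithm:
  493 = 3*143 + 64, so a_0 = 3.
  143 = 2*64 + 15, so a_1 = 2.
  64 = 4*15 + 4, so a_2 = 4.
  15 = 3*4 + 3, so a_3 = 3.
  4 = 1*3 + 1, so a_4 = 1.
  3 = 3*1 + 0, so a_5 = 3.
so x = [3; 2, 4, 3, 1, 3].
Convergents (p_i = a_i*p_{i-1} + p_{i-2}, q_i = a_i*q_{i-1} + q_{i-2} with p_{-2}=0, p_{-1}=1, q_{-2}=1, q_{-1}=0), until the denominator exceeds 21:
  i=0: a_0=3, p_0 = 3*1 + 0 = 3, q_0 = 3*0 + 1 = 1.
  i=1: a_1=2, p_1 = 2*3 + 1 = 7, q_1 = 2*1 + 0 = 2.
  i=2: a_2=4, p_2 = 4*7 + 3 = 31, q_2 = 4*2 + 1 = 9.
  i=3: a_3=3, p_3 = 3*31 + 7 = 100, q_3 = 3*9 + 2 = 29.
q_3 = 29 > 21, so the last convergent with denominator <= 21 is p_2/q_2 = 31/9.
The closest fraction with denominator <= 21 is either p_2/q_2 or the intermediate fraction (k*p_2 + p_1)/(k*q_2 + q_1) with the largest k >= 1 whose denominator stays <= 21; these approach x as k grows, and every other convergent or intermediate fraction in range is farther away.
Largest k: floor((21 - q_1)/q_2) = floor((21 - 2)/9) = 2.
That gives (2*31 + 7)/(2*9 + 2) = 69/20.
Compare the errors: |x - 31/9| = |493*9 - 31*143|/(143*9) = 4/1287, and |x - 69/20| = |493*20 - 69*143|/(143*20) = 7/2860.
Cross-multiplying, 7*1287 = 9009 < 11440 = 4*2860, so 7/2860 is smaller: the intermediate fraction 69/20 is closer to x than 31/9.

69/20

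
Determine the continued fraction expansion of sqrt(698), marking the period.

Write x_i = (sqrt(698) + m_i)/d_i with (m_0, d_0) = (0, 1). a_0 = floor(sqrt(698)) = 26, since 26^2 = 676 <= 698 < 729 = 27^2.
Iterate m_{i+1} = d_i*a_i - m_i, d_{i+1} = (698 - m_{i+1}^2)/d_i, a_{i+1} = floor((a_0 + m_{i+1})/d_{i+1}):
  m_1 = 1*26 - 0 = 26, d_1 = (698 - 26^2)/1 = 22/1 = 22, a_1 = floor((26 + 26)/22) = 2.
  m_2 = 22*2 - 26 = 18, d_2 = (698 - 18^2)/22 = 374/22 = 17, a_2 = floor((26 + 18)/17) = 2.
  m_3 = 17*2 - 18 = 16, d_3 = (698 - 16^2)/17 = 442/17 = 26, a_3 = floor((26 + 16)/26) = 1.
  m_4 = 26*1 - 16 = 10, d_4 = (698 - 10^2)/26 = 598/26 = 23, a_4 = floor((26 + 10)/23) = 1.
  m_5 = 23*1 - 10 = 13, d_5 = (698 - 13^2)/23 = 529/23 = 23, a_5 = floor((26 + 13)/23) = 1.
  m_6 = 23*1 - 13 = 10, d_6 = (698 - 10^2)/23 = 598/23 = 26, a_6 = floor((26 + 10)/26) = 1.
  m_7 = 26*1 - 10 = 16, d_7 = (698 - 16^2)/26 = 442/26 = 17, a_7 = floor((26 + 16)/17) = 2.
  m_8 = 17*2 - 16 = 18, d_8 = (698 - 18^2)/17 = 374/17 = 22, a_8 = floor((26 + 18)/22) = 2.
  m_9 = 22*2 - 18 = 26, d_9 = (698 - 26^2)/22 = 22/22 = 1, a_9 = floor((26 + 26)/1) = 52.
  m_10 = 1*52 - 26 = 26, d_10 = (698 - 26^2)/1 = 22/1 = 22: (m_10, d_10) = (m_1, d_1) = (26, 22), so from here the quotients repeat a_1, ..., a_9; the period length is 9.
Hence the expansion of sqrt(698) is a_0 = 26 followed by the repeating block 2, 2, 1, 1, 1, 1, 2, 2, 52 (period 9).

[26; (2, 2, 1, 1, 1, 1, 2, 2, 52)]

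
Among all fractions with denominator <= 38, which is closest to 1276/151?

Expand x = 1276/151 as a continued fraction with the Euclidean algorithm:
  1276 = 8*151 + 68, so a_0 = 8.
  151 = 2*68 + 15, so a_1 = 2.
  68 = 4*15 + 8, so a_2 = 4.
  15 = 1*8 + 7, so a_3 = 1.
  8 = 1*7 + 1, so a_4 = 1.
  7 = 7*1 + 0, so a_5 = 7.
so x = [8; 2, 4, 1, 1, 7].
Convergents (p_i = a_i*p_{i-1} + p_{i-2}, q_i = a_i*q_{i-1} + q_{i-2} with p_{-2}=0, p_{-1}=1, q_{-2}=1, q_{-1}=0), until the denominator exceeds 38:
  i=0: a_0=8, p_0 = 8*1 + 0 = 8, q_0 = 8*0 + 1 = 1.
  i=1: a_1=2, p_1 = 2*8 + 1 = 17, q_1 = 2*1 + 0 = 2.
  i=2: a_2=4, p_2 = 4*17 + 8 = 76, q_2 = 4*2 + 1 = 9.
  i=3: a_3=1, p_3 = 1*76 + 17 = 93, q_3 = 1*9 + 2 = 11.
  i=4: a_4=1, p_4 = 1*93 + 76 = 169, q_4 = 1*11 + 9 = 20.
  i=5: a_5=7, p_5 = 7*169 + 93 = 1276, q_5 = 7*20 + 11 = 151.
q_5 = 151 > 38, so the last convergent with denominator <= 38 is p_4/q_4 = 169/20.
The closest fraction with denominator <= 38 is either p_4/q_4 or the intermediate fraction (k*p_4 + p_3)/(k*q_4 + q_3) with the largest k >= 1 whose denominator stays <= 38; these approach x as k grows, and every other convergent or intermediate fraction in range is farther away.
Largest k: floor((38 - q_3)/q_4) = floor((38 - 11)/20) = 1.
That gives (1*169 + 93)/(1*20 + 11) = 262/31.
Compare the errors: |x - 169/20| = |1276*20 - 169*151|/(151*20) = 1/3020, and |x - 262/31| = |1276*31 - 262*151|/(151*31) = 6/4681.
Cross-multiplying, 1*4681 = 4681 < 18120 = 6*3020, so 1/3020 is smaller: the convergent 169/20 is closer to x than 262/31.

169/20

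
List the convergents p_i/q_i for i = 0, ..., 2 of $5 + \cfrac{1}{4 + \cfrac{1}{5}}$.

Using the convergent recurrence p_i = a_i*p_{i-1} + p_{i-2}, q_i = a_i*q_{i-1} + q_{i-2} with p_{-2}=0, p_{-1}=1, q_{-2}=1, q_{-1}=0:
  i=0: a_0=5, p_0 = 5*1 + 0 = 5, q_0 = 5*0 + 1 = 1.
  i=1: a_1=4, p_1 = 4*5 + 1 = 21, q_1 = 4*1 + 0 = 4.
  i=2: a_2=5, p_2 = 5*21 + 5 = 110, q_2 = 5*4 + 1 = 21.

5/1, 21/4, 110/21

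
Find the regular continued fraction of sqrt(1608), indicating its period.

[40; (10, 80)]

Write x_i = (sqrt(1608) + m_i)/d_i with (m_0, d_0) = (0, 1). a_0 = floor(sqrt(1608)) = 40, since 40^2 = 1600 <= 1608 < 1681 = 41^2.
Iterate m_{i+1} = d_i*a_i - m_i, d_{i+1} = (1608 - m_{i+1}^2)/d_i, a_{i+1} = floor((a_0 + m_{i+1})/d_{i+1}):
  m_1 = 1*40 - 0 = 40, d_1 = (1608 - 40^2)/1 = 8/1 = 8, a_1 = floor((40 + 40)/8) = 10.
  m_2 = 8*10 - 40 = 40, d_2 = (1608 - 40^2)/8 = 8/8 = 1, a_2 = floor((40 + 40)/1) = 80.
  m_3 = 1*80 - 40 = 40, d_3 = (1608 - 40^2)/1 = 8/1 = 8: (m_3, d_3) = (m_1, d_1) = (40, 8), so from here the quotients repeat a_1, a_2; the period length is 2.
Hence the expansion of sqrt(1608) is a_0 = 40 followed by the repeating block 10, 80 (period 2).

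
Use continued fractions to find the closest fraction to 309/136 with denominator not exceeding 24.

Expand x = 309/136 as a continued fraction with the Euclidean algorithm:
  309 = 2*136 + 37, so a_0 = 2.
  136 = 3*37 + 25, so a_1 = 3.
  37 = 1*25 + 12, so a_2 = 1.
  25 = 2*12 + 1, so a_3 = 2.
  12 = 12*1 + 0, so a_4 = 12.
so x = [2; 3, 1, 2, 12].
Convergents (p_i = a_i*p_{i-1} + p_{i-2}, q_i = a_i*q_{i-1} + q_{i-2} with p_{-2}=0, p_{-1}=1, q_{-2}=1, q_{-1}=0), until the denominator exceeds 24:
  i=0: a_0=2, p_0 = 2*1 + 0 = 2, q_0 = 2*0 + 1 = 1.
  i=1: a_1=3, p_1 = 3*2 + 1 = 7, q_1 = 3*1 + 0 = 3.
  i=2: a_2=1, p_2 = 1*7 + 2 = 9, q_2 = 1*3 + 1 = 4.
  i=3: a_3=2, p_3 = 2*9 + 7 = 25, q_3 = 2*4 + 3 = 11.
  i=4: a_4=12, p_4 = 12*25 + 9 = 309, q_4 = 12*11 + 4 = 136.
q_4 = 136 > 24, so the last convergent with denominator <= 24 is p_3/q_3 = 25/11.
The closest fraction with denominator <= 24 is either p_3/q_3 or the intermediate fraction (k*p_3 + p_2)/(k*q_3 + q_2) with the largest k >= 1 whose denominator stays <= 24; these approach x as k grows, and every other convergent or intermediate fraction in range is farther away.
Largest k: floor((24 - q_2)/q_3) = floor((24 - 4)/11) = 1.
That gives (1*25 + 9)/(1*11 + 4) = 34/15.
Compare the errors: |x - 25/11| = |309*11 - 25*136|/(136*11) = 1/1496, and |x - 34/15| = |309*15 - 34*136|/(136*15) = 11/2040.
Cross-multiplying, 1*2040 = 2040 < 16456 = 11*1496, so 1/1496 is smaller: the convergent 25/11 is closer to x than 34/15.

25/11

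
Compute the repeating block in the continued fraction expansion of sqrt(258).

Write x_i = (sqrt(258) + m_i)/d_i with (m_0, d_0) = (0, 1). a_0 = floor(sqrt(258)) = 16, since 16^2 = 256 <= 258 < 289 = 17^2.
Iterate m_{i+1} = d_i*a_i - m_i, d_{i+1} = (258 - m_{i+1}^2)/d_i, a_{i+1} = floor((a_0 + m_{i+1})/d_{i+1}):
  m_1 = 1*16 - 0 = 16, d_1 = (258 - 16^2)/1 = 2/1 = 2, a_1 = floor((16 + 16)/2) = 16.
  m_2 = 2*16 - 16 = 16, d_2 = (258 - 16^2)/2 = 2/2 = 1, a_2 = floor((16 + 16)/1) = 32.
  m_3 = 1*32 - 16 = 16, d_3 = (258 - 16^2)/1 = 2/1 = 2: (m_3, d_3) = (m_1, d_1) = (16, 2), so from here the quotients repeat a_1, a_2; the period length is 2.
Hence the expansion of sqrt(258) is a_0 = 16 followed by the repeating block 16, 32 (period 2).

[16; (16, 32)]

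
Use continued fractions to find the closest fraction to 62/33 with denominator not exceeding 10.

Expand x = 62/33 as a continued fraction with the Euclidean algorithm:
  62 = 1*33 + 29, so a_0 = 1.
  33 = 1*29 + 4, so a_1 = 1.
  29 = 7*4 + 1, so a_2 = 7.
  4 = 4*1 + 0, so a_3 = 4.
so x = [1; 1, 7, 4].
Convergents (p_i = a_i*p_{i-1} + p_{i-2}, q_i = a_i*q_{i-1} + q_{i-2} with p_{-2}=0, p_{-1}=1, q_{-2}=1, q_{-1}=0), until the denominator exceeds 10:
  i=0: a_0=1, p_0 = 1*1 + 0 = 1, q_0 = 1*0 + 1 = 1.
  i=1: a_1=1, p_1 = 1*1 + 1 = 2, q_1 = 1*1 + 0 = 1.
  i=2: a_2=7, p_2 = 7*2 + 1 = 15, q_2 = 7*1 + 1 = 8.
  i=3: a_3=4, p_3 = 4*15 + 2 = 62, q_3 = 4*8 + 1 = 33.
q_3 = 33 > 10, so the last convergent with denominator <= 10 is p_2/q_2 = 15/8.
The closest fraction with denominator <= 10 is either p_2/q_2 or the intermediate fraction (k*p_2 + p_1)/(k*q_2 + q_1) with the largest k >= 1 whose denominator stays <= 10; these approach x as k grows, and every other convergent or intermediate fraction in range is farther away.
Largest k: floor((10 - q_1)/q_2) = floor((10 - 1)/8) = 1.
That gives (1*15 + 2)/(1*8 + 1) = 17/9.
Compare the errors: |x - 15/8| = |62*8 - 15*33|/(33*8) = 1/264, and |x - 17/9| = |62*9 - 17*33|/(33*9) = 3/297.
Cross-multiplying, 1*297 = 297 < 792 = 3*264, so 1/264 is smaller: the convergent 15/8 is closer to x than 17/9.

15/8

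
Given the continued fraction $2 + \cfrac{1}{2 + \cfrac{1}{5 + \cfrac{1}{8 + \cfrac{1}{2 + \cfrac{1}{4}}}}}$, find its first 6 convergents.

Using the convergent recurrence p_i = a_i*p_{i-1} + p_{i-2}, q_i = a_i*q_{i-1} + q_{i-2} with p_{-2}=0, p_{-1}=1, q_{-2}=1, q_{-1}=0:
  i=0: a_0=2, p_0 = 2*1 + 0 = 2, q_0 = 2*0 + 1 = 1.
  i=1: a_1=2, p_1 = 2*2 + 1 = 5, q_1 = 2*1 + 0 = 2.
  i=2: a_2=5, p_2 = 5*5 + 2 = 27, q_2 = 5*2 + 1 = 11.
  i=3: a_3=8, p_3 = 8*27 + 5 = 221, q_3 = 8*11 + 2 = 90.
  i=4: a_4=2, p_4 = 2*221 + 27 = 469, q_4 = 2*90 + 11 = 191.
  i=5: a_5=4, p_5 = 4*469 + 221 = 2097, q_5 = 4*191 + 90 = 854.

2/1, 5/2, 27/11, 221/90, 469/191, 2097/854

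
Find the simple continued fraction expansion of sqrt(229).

[15; (7, 1, 1, 7, 30)]

Write x_i = (sqrt(229) + m_i)/d_i with (m_0, d_0) = (0, 1). a_0 = floor(sqrt(229)) = 15, since 15^2 = 225 <= 229 < 256 = 16^2.
Iterate m_{i+1} = d_i*a_i - m_i, d_{i+1} = (229 - m_{i+1}^2)/d_i, a_{i+1} = floor((a_0 + m_{i+1})/d_{i+1}):
  m_1 = 1*15 - 0 = 15, d_1 = (229 - 15^2)/1 = 4/1 = 4, a_1 = floor((15 + 15)/4) = 7.
  m_2 = 4*7 - 15 = 13, d_2 = (229 - 13^2)/4 = 60/4 = 15, a_2 = floor((15 + 13)/15) = 1.
  m_3 = 15*1 - 13 = 2, d_3 = (229 - 2^2)/15 = 225/15 = 15, a_3 = floor((15 + 2)/15) = 1.
  m_4 = 15*1 - 2 = 13, d_4 = (229 - 13^2)/15 = 60/15 = 4, a_4 = floor((15 + 13)/4) = 7.
  m_5 = 4*7 - 13 = 15, d_5 = (229 - 15^2)/4 = 4/4 = 1, a_5 = floor((15 + 15)/1) = 30.
  m_6 = 1*30 - 15 = 15, d_6 = (229 - 15^2)/1 = 4/1 = 4: (m_6, d_6) = (m_1, d_1) = (15, 4), so from here the quotients repeat a_1, ..., a_5; the period length is 5.
Hence the expansion of sqrt(229) is a_0 = 15 followed by the repeating block 7, 1, 1, 7, 30 (period 5).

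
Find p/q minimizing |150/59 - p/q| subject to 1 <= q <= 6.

Expand x = 150/59 as a continued fraction with the Euclidean algorithm:
  150 = 2*59 + 32, so a_0 = 2.
  59 = 1*32 + 27, so a_1 = 1.
  32 = 1*27 + 5, so a_2 = 1.
  27 = 5*5 + 2, so a_3 = 5.
  5 = 2*2 + 1, so a_4 = 2.
  2 = 2*1 + 0, so a_5 = 2.
so x = [2; 1, 1, 5, 2, 2].
Convergents (p_i = a_i*p_{i-1} + p_{i-2}, q_i = a_i*q_{i-1} + q_{i-2} with p_{-2}=0, p_{-1}=1, q_{-2}=1, q_{-1}=0), until the denominator exceeds 6:
  i=0: a_0=2, p_0 = 2*1 + 0 = 2, q_0 = 2*0 + 1 = 1.
  i=1: a_1=1, p_1 = 1*2 + 1 = 3, q_1 = 1*1 + 0 = 1.
  i=2: a_2=1, p_2 = 1*3 + 2 = 5, q_2 = 1*1 + 1 = 2.
  i=3: a_3=5, p_3 = 5*5 + 3 = 28, q_3 = 5*2 + 1 = 11.
q_3 = 11 > 6, so the last convergent with denominator <= 6 is p_2/q_2 = 5/2.
The closest fraction with denominator <= 6 is either p_2/q_2 or the intermediate fraction (k*p_2 + p_1)/(k*q_2 + q_1) with the largest k >= 1 whose denominator stays <= 6; these approach x as k grows, and every other convergent or intermediate fraction in range is farther away.
Largest k: floor((6 - q_1)/q_2) = floor((6 - 1)/2) = 2.
That gives (2*5 + 3)/(2*2 + 1) = 13/5.
Compare the errors: |x - 5/2| = |150*2 - 5*59|/(59*2) = 5/118, and |x - 13/5| = |150*5 - 13*59|/(59*5) = 17/295.
Cross-multiplying, 5*295 = 1475 < 2006 = 17*118, so 5/118 is smaller: the convergent 5/2 is closer to x than 13/5.

5/2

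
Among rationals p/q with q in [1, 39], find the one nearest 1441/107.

Expand x = 1441/107 as a continued fraction with the Euclidean algorithm:
  1441 = 13*107 + 50, so a_0 = 13.
  107 = 2*50 + 7, so a_1 = 2.
  50 = 7*7 + 1, so a_2 = 7.
  7 = 7*1 + 0, so a_3 = 7.
so x = [13; 2, 7, 7].
Convergents (p_i = a_i*p_{i-1} + p_{i-2}, q_i = a_i*q_{i-1} + q_{i-2} with p_{-2}=0, p_{-1}=1, q_{-2}=1, q_{-1}=0), until the denominator exceeds 39:
  i=0: a_0=13, p_0 = 13*1 + 0 = 13, q_0 = 13*0 + 1 = 1.
  i=1: a_1=2, p_1 = 2*13 + 1 = 27, q_1 = 2*1 + 0 = 2.
  i=2: a_2=7, p_2 = 7*27 + 13 = 202, q_2 = 7*2 + 1 = 15.
  i=3: a_3=7, p_3 = 7*202 + 27 = 1441, q_3 = 7*15 + 2 = 107.
q_3 = 107 > 39, so the last convergent with denominator <= 39 is p_2/q_2 = 202/15.
The closest fraction with denominator <= 39 is either p_2/q_2 or the intermediate fraction (k*p_2 + p_1)/(k*q_2 + q_1) with the largest k >= 1 whose denominator stays <= 39; these approach x as k grows, and every other convergent or intermediate fraction in range is farther away.
Largest k: floor((39 - q_1)/q_2) = floor((39 - 2)/15) = 2.
That gives (2*202 + 27)/(2*15 + 2) = 431/32.
Compare the errors: |x - 202/15| = |1441*15 - 202*107|/(107*15) = 1/1605, and |x - 431/32| = |1441*32 - 431*107|/(107*32) = 5/3424.
Cross-multiplying, 1*3424 = 3424 < 8025 = 5*1605, so 1/1605 is smaller: the convergent 202/15 is closer to x than 431/32.

202/15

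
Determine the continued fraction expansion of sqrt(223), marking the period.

[14; (1, 13, 1, 28)]

Write x_i = (sqrt(223) + m_i)/d_i with (m_0, d_0) = (0, 1). a_0 = floor(sqrt(223)) = 14, since 14^2 = 196 <= 223 < 225 = 15^2.
Iterate m_{i+1} = d_i*a_i - m_i, d_{i+1} = (223 - m_{i+1}^2)/d_i, a_{i+1} = floor((a_0 + m_{i+1})/d_{i+1}):
  m_1 = 1*14 - 0 = 14, d_1 = (223 - 14^2)/1 = 27/1 = 27, a_1 = floor((14 + 14)/27) = 1.
  m_2 = 27*1 - 14 = 13, d_2 = (223 - 13^2)/27 = 54/27 = 2, a_2 = floor((14 + 13)/2) = 13.
  m_3 = 2*13 - 13 = 13, d_3 = (223 - 13^2)/2 = 54/2 = 27, a_3 = floor((14 + 13)/27) = 1.
  m_4 = 27*1 - 13 = 14, d_4 = (223 - 14^2)/27 = 27/27 = 1, a_4 = floor((14 + 14)/1) = 28.
  m_5 = 1*28 - 14 = 14, d_5 = (223 - 14^2)/1 = 27/1 = 27: (m_5, d_5) = (m_1, d_1) = (14, 27), so from here the quotients repeat a_1, ..., a_4; the period length is 4.
Hence the expansion of sqrt(223) is a_0 = 14 followed by the repeating block 1, 13, 1, 28 (period 4).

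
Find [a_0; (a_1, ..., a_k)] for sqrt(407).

Write x_i = (sqrt(407) + m_i)/d_i with (m_0, d_0) = (0, 1). a_0 = floor(sqrt(407)) = 20, since 20^2 = 400 <= 407 < 441 = 21^2.
Iterate m_{i+1} = d_i*a_i - m_i, d_{i+1} = (407 - m_{i+1}^2)/d_i, a_{i+1} = floor((a_0 + m_{i+1})/d_{i+1}):
  m_1 = 1*20 - 0 = 20, d_1 = (407 - 20^2)/1 = 7/1 = 7, a_1 = floor((20 + 20)/7) = 5.
  m_2 = 7*5 - 20 = 15, d_2 = (407 - 15^2)/7 = 182/7 = 26, a_2 = floor((20 + 15)/26) = 1.
  m_3 = 26*1 - 15 = 11, d_3 = (407 - 11^2)/26 = 286/26 = 11, a_3 = floor((20 + 11)/11) = 2.
  m_4 = 11*2 - 11 = 11, d_4 = (407 - 11^2)/11 = 286/11 = 26, a_4 = floor((20 + 11)/26) = 1.
  m_5 = 26*1 - 11 = 15, d_5 = (407 - 15^2)/26 = 182/26 = 7, a_5 = floor((20 + 15)/7) = 5.
  m_6 = 7*5 - 15 = 20, d_6 = (407 - 20^2)/7 = 7/7 = 1, a_6 = floor((20 + 20)/1) = 40.
  m_7 = 1*40 - 20 = 20, d_7 = (407 - 20^2)/1 = 7/1 = 7: (m_7, d_7) = (m_1, d_1) = (20, 7), so from here the quotients repeat a_1, ..., a_6; the period length is 6.
Hence the expansion of sqrt(407) is a_0 = 20 followed by the repeating block 5, 1, 2, 1, 5, 40 (period 6).

[20; (5, 1, 2, 1, 5, 40)]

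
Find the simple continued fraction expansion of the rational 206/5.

Run the Euclidean algorithm on 206 and 5; the successive quotients are the partial quotients a_0, a_1, ... (each step inverts the fractional part left over by the previous one):
  206 = 41*5 + 1, so a_0 = 41.
  5 = 5*1 + 0, so a_1 = 5.
The remainder reaches 0 after 2 divisions, so the expansion has 2 partial quotients, read off in order.

[41; 5]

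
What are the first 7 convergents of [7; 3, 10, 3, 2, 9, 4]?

Using the convergent recurrence p_i = a_i*p_{i-1} + p_{i-2}, q_i = a_i*q_{i-1} + q_{i-2} with p_{-2}=0, p_{-1}=1, q_{-2}=1, q_{-1}=0:
  i=0: a_0=7, p_0 = 7*1 + 0 = 7, q_0 = 7*0 + 1 = 1.
  i=1: a_1=3, p_1 = 3*7 + 1 = 22, q_1 = 3*1 + 0 = 3.
  i=2: a_2=10, p_2 = 10*22 + 7 = 227, q_2 = 10*3 + 1 = 31.
  i=3: a_3=3, p_3 = 3*227 + 22 = 703, q_3 = 3*31 + 3 = 96.
  i=4: a_4=2, p_4 = 2*703 + 227 = 1633, q_4 = 2*96 + 31 = 223.
  i=5: a_5=9, p_5 = 9*1633 + 703 = 15400, q_5 = 9*223 + 96 = 2103.
  i=6: a_6=4, p_6 = 4*15400 + 1633 = 63233, q_6 = 4*2103 + 223 = 8635.

7/1, 22/3, 227/31, 703/96, 1633/223, 15400/2103, 63233/8635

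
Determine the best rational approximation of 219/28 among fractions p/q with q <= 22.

Expand x = 219/28 as a continued fraction with the Euclidean algorithm:
  219 = 7*28 + 23, so a_0 = 7.
  28 = 1*23 + 5, so a_1 = 1.
  23 = 4*5 + 3, so a_2 = 4.
  5 = 1*3 + 2, so a_3 = 1.
  3 = 1*2 + 1, so a_4 = 1.
  2 = 2*1 + 0, so a_5 = 2.
so x = [7; 1, 4, 1, 1, 2].
Convergents (p_i = a_i*p_{i-1} + p_{i-2}, q_i = a_i*q_{i-1} + q_{i-2} with p_{-2}=0, p_{-1}=1, q_{-2}=1, q_{-1}=0), until the denominator exceeds 22:
  i=0: a_0=7, p_0 = 7*1 + 0 = 7, q_0 = 7*0 + 1 = 1.
  i=1: a_1=1, p_1 = 1*7 + 1 = 8, q_1 = 1*1 + 0 = 1.
  i=2: a_2=4, p_2 = 4*8 + 7 = 39, q_2 = 4*1 + 1 = 5.
  i=3: a_3=1, p_3 = 1*39 + 8 = 47, q_3 = 1*5 + 1 = 6.
  i=4: a_4=1, p_4 = 1*47 + 39 = 86, q_4 = 1*6 + 5 = 11.
  i=5: a_5=2, p_5 = 2*86 + 47 = 219, q_5 = 2*11 + 6 = 28.
q_5 = 28 > 22, so the last convergent with denominator <= 22 is p_4/q_4 = 86/11.
The closest fraction with denominator <= 22 is either p_4/q_4 or the intermediate fraction (k*p_4 + p_3)/(k*q_4 + q_3) with the largest k >= 1 whose denominator stays <= 22; these approach x as k grows, and every other convergent or intermediate fraction in range is farther away.
Largest k: floor((22 - q_3)/q_4) = floor((22 - 6)/11) = 1.
That gives (1*86 + 47)/(1*11 + 6) = 133/17.
Compare the errors: |x - 86/11| = |219*11 - 86*28|/(28*11) = 1/308, and |x - 133/17| = |219*17 - 133*28|/(28*17) = 1/476.
Cross-multiplying, 1*308 = 308 < 476 = 1*476, so 1/476 is smaller: the intermediate fraction 133/17 is closer to x than 86/11.

133/17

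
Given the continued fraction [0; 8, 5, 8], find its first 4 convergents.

Using the convergent recurrence p_i = a_i*p_{i-1} + p_{i-2}, q_i = a_i*q_{i-1} + q_{i-2} with p_{-2}=0, p_{-1}=1, q_{-2}=1, q_{-1}=0:
  i=0: a_0=0, p_0 = 0*1 + 0 = 0, q_0 = 0*0 + 1 = 1.
  i=1: a_1=8, p_1 = 8*0 + 1 = 1, q_1 = 8*1 + 0 = 8.
  i=2: a_2=5, p_2 = 5*1 + 0 = 5, q_2 = 5*8 + 1 = 41.
  i=3: a_3=8, p_3 = 8*5 + 1 = 41, q_3 = 8*41 + 8 = 336.

0/1, 1/8, 5/41, 41/336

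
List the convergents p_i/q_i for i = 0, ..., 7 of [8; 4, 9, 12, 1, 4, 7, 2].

8/1, 33/4, 305/37, 3693/448, 3998/485, 19685/2388, 141793/17201, 303271/36790

Using the convergent recurrence p_i = a_i*p_{i-1} + p_{i-2}, q_i = a_i*q_{i-1} + q_{i-2} with p_{-2}=0, p_{-1}=1, q_{-2}=1, q_{-1}=0:
  i=0: a_0=8, p_0 = 8*1 + 0 = 8, q_0 = 8*0 + 1 = 1.
  i=1: a_1=4, p_1 = 4*8 + 1 = 33, q_1 = 4*1 + 0 = 4.
  i=2: a_2=9, p_2 = 9*33 + 8 = 305, q_2 = 9*4 + 1 = 37.
  i=3: a_3=12, p_3 = 12*305 + 33 = 3693, q_3 = 12*37 + 4 = 448.
  i=4: a_4=1, p_4 = 1*3693 + 305 = 3998, q_4 = 1*448 + 37 = 485.
  i=5: a_5=4, p_5 = 4*3998 + 3693 = 19685, q_5 = 4*485 + 448 = 2388.
  i=6: a_6=7, p_6 = 7*19685 + 3998 = 141793, q_6 = 7*2388 + 485 = 17201.
  i=7: a_7=2, p_7 = 2*141793 + 19685 = 303271, q_7 = 2*17201 + 2388 = 36790.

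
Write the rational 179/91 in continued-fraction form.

Run the Euclidean algorithm on 179 and 91; the successive quotients are the partial quotients a_0, a_1, ... (each step inverts the fractional part left over by the previous one):
  179 = 1*91 + 88, so a_0 = 1.
  91 = 1*88 + 3, so a_1 = 1.
  88 = 29*3 + 1, so a_2 = 29.
  3 = 3*1 + 0, so a_3 = 3.
The remainder reaches 0 after 4 divisions, so the expansion has 4 partial quotients, read off in order.

[1; 1, 29, 3]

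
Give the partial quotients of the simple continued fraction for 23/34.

Run the Euclidean algorithm on 23 and 34; the successive quotients are the partial quotients a_0, a_1, ... (each step inverts the fractional part left over by the previous one):
  23 = 0*34 + 23, so a_0 = 0.
  34 = 1*23 + 11, so a_1 = 1.
  23 = 2*11 + 1, so a_2 = 2.
  11 = 11*1 + 0, so a_3 = 11.
The remainder reaches 0 after 4 divisions, so the expansion has 4 partial quotients, read off in order.

[0; 1, 2, 11]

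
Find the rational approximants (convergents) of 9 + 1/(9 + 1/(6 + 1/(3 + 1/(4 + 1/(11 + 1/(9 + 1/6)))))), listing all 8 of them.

Using the convergent recurrence p_i = a_i*p_{i-1} + p_{i-2}, q_i = a_i*q_{i-1} + q_{i-2} with p_{-2}=0, p_{-1}=1, q_{-2}=1, q_{-1}=0:
  i=0: a_0=9, p_0 = 9*1 + 0 = 9, q_0 = 9*0 + 1 = 1.
  i=1: a_1=9, p_1 = 9*9 + 1 = 82, q_1 = 9*1 + 0 = 9.
  i=2: a_2=6, p_2 = 6*82 + 9 = 501, q_2 = 6*9 + 1 = 55.
  i=3: a_3=3, p_3 = 3*501 + 82 = 1585, q_3 = 3*55 + 9 = 174.
  i=4: a_4=4, p_4 = 4*1585 + 501 = 6841, q_4 = 4*174 + 55 = 751.
  i=5: a_5=11, p_5 = 11*6841 + 1585 = 76836, q_5 = 11*751 + 174 = 8435.
  i=6: a_6=9, p_6 = 9*76836 + 6841 = 698365, q_6 = 9*8435 + 751 = 76666.
  i=7: a_7=6, p_7 = 6*698365 + 76836 = 4267026, q_7 = 6*76666 + 8435 = 468431.

9/1, 82/9, 501/55, 1585/174, 6841/751, 76836/8435, 698365/76666, 4267026/468431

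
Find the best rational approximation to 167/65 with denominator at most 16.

Expand x = 167/65 as a continued fraction with the Euclidean algorithm:
  167 = 2*65 + 37, so a_0 = 2.
  65 = 1*37 + 28, so a_1 = 1.
  37 = 1*28 + 9, so a_2 = 1.
  28 = 3*9 + 1, so a_3 = 3.
  9 = 9*1 + 0, so a_4 = 9.
so x = [2; 1, 1, 3, 9].
Convergents (p_i = a_i*p_{i-1} + p_{i-2}, q_i = a_i*q_{i-1} + q_{i-2} with p_{-2}=0, p_{-1}=1, q_{-2}=1, q_{-1}=0), until the denominator exceeds 16:
  i=0: a_0=2, p_0 = 2*1 + 0 = 2, q_0 = 2*0 + 1 = 1.
  i=1: a_1=1, p_1 = 1*2 + 1 = 3, q_1 = 1*1 + 0 = 1.
  i=2: a_2=1, p_2 = 1*3 + 2 = 5, q_2 = 1*1 + 1 = 2.
  i=3: a_3=3, p_3 = 3*5 + 3 = 18, q_3 = 3*2 + 1 = 7.
  i=4: a_4=9, p_4 = 9*18 + 5 = 167, q_4 = 9*7 + 2 = 65.
q_4 = 65 > 16, so the last convergent with denominator <= 16 is p_3/q_3 = 18/7.
The closest fraction with denominator <= 16 is either p_3/q_3 or the intermediate fraction (k*p_3 + p_2)/(k*q_3 + q_2) with the largest k >= 1 whose denominator stays <= 16; these approach x as k grows, and every other convergent or intermediate fraction in range is farther away.
Largest k: floor((16 - q_2)/q_3) = floor((16 - 2)/7) = 2.
That gives (2*18 + 5)/(2*7 + 2) = 41/16.
Compare the errors: |x - 18/7| = |167*7 - 18*65|/(65*7) = 1/455, and |x - 41/16| = |167*16 - 41*65|/(65*16) = 7/1040.
Cross-multiplying, 1*1040 = 1040 < 3185 = 7*455, so 1/455 is smaller: the convergent 18/7 is closer to x than 41/16.

18/7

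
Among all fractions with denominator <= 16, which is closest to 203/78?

13/5

Expand x = 203/78 as a continued fraction with the Euclidean algorithm:
  203 = 2*78 + 47, so a_0 = 2.
  78 = 1*47 + 31, so a_1 = 1.
  47 = 1*31 + 16, so a_2 = 1.
  31 = 1*16 + 15, so a_3 = 1.
  16 = 1*15 + 1, so a_4 = 1.
  15 = 15*1 + 0, so a_5 = 15.
so x = [2; 1, 1, 1, 1, 15].
Convergents (p_i = a_i*p_{i-1} + p_{i-2}, q_i = a_i*q_{i-1} + q_{i-2} with p_{-2}=0, p_{-1}=1, q_{-2}=1, q_{-1}=0), until the denominator exceeds 16:
  i=0: a_0=2, p_0 = 2*1 + 0 = 2, q_0 = 2*0 + 1 = 1.
  i=1: a_1=1, p_1 = 1*2 + 1 = 3, q_1 = 1*1 + 0 = 1.
  i=2: a_2=1, p_2 = 1*3 + 2 = 5, q_2 = 1*1 + 1 = 2.
  i=3: a_3=1, p_3 = 1*5 + 3 = 8, q_3 = 1*2 + 1 = 3.
  i=4: a_4=1, p_4 = 1*8 + 5 = 13, q_4 = 1*3 + 2 = 5.
  i=5: a_5=15, p_5 = 15*13 + 8 = 203, q_5 = 15*5 + 3 = 78.
q_5 = 78 > 16, so the last convergent with denominator <= 16 is p_4/q_4 = 13/5.
The closest fraction with denominator <= 16 is either p_4/q_4 or the intermediate fraction (k*p_4 + p_3)/(k*q_4 + q_3) with the largest k >= 1 whose denominator stays <= 16; these approach x as k grows, and every other convergent or intermediate fraction in range is farther away.
Largest k: floor((16 - q_3)/q_4) = floor((16 - 3)/5) = 2.
That gives (2*13 + 8)/(2*5 + 3) = 34/13.
Compare the errors: |x - 13/5| = |203*5 - 13*78|/(78*5) = 1/390, and |x - 34/13| = |203*13 - 34*78|/(78*13) = 13/1014.
Cross-multiplying, 1*1014 = 1014 < 5070 = 13*390, so 1/390 is smaller: the convergent 13/5 is closer to x than 34/13.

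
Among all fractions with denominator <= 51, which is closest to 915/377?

17/7

Expand x = 915/377 as a continued fraction with the Euclidean algorithm:
  915 = 2*377 + 161, so a_0 = 2.
  377 = 2*161 + 55, so a_1 = 2.
  161 = 2*55 + 51, so a_2 = 2.
  55 = 1*51 + 4, so a_3 = 1.
  51 = 12*4 + 3, so a_4 = 12.
  4 = 1*3 + 1, so a_5 = 1.
  3 = 3*1 + 0, so a_6 = 3.
so x = [2; 2, 2, 1, 12, 1, 3].
Convergents (p_i = a_i*p_{i-1} + p_{i-2}, q_i = a_i*q_{i-1} + q_{i-2} with p_{-2}=0, p_{-1}=1, q_{-2}=1, q_{-1}=0), until the denominator exceeds 51:
  i=0: a_0=2, p_0 = 2*1 + 0 = 2, q_0 = 2*0 + 1 = 1.
  i=1: a_1=2, p_1 = 2*2 + 1 = 5, q_1 = 2*1 + 0 = 2.
  i=2: a_2=2, p_2 = 2*5 + 2 = 12, q_2 = 2*2 + 1 = 5.
  i=3: a_3=1, p_3 = 1*12 + 5 = 17, q_3 = 1*5 + 2 = 7.
  i=4: a_4=12, p_4 = 12*17 + 12 = 216, q_4 = 12*7 + 5 = 89.
q_4 = 89 > 51, so the last convergent with denominator <= 51 is p_3/q_3 = 17/7.
The closest fraction with denominator <= 51 is either p_3/q_3 or the intermediate fraction (k*p_3 + p_2)/(k*q_3 + q_2) with the largest k >= 1 whose denominator stays <= 51; these approach x as k grows, and every other convergent or intermediate fraction in range is farther away.
Largest k: floor((51 - q_2)/q_3) = floor((51 - 5)/7) = 6.
That gives (6*17 + 12)/(6*7 + 5) = 114/47.
Compare the errors: |x - 17/7| = |915*7 - 17*377|/(377*7) = 4/2639, and |x - 114/47| = |915*47 - 114*377|/(377*47) = 27/17719.
Cross-multiplying, 4*17719 = 70876 < 71253 = 27*2639, so 4/2639 is smaller: the convergent 17/7 is closer to x than 114/47.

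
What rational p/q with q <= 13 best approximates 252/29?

Expand x = 252/29 as a continued fraction with the Euclidean algorithm:
  252 = 8*29 + 20, so a_0 = 8.
  29 = 1*20 + 9, so a_1 = 1.
  20 = 2*9 + 2, so a_2 = 2.
  9 = 4*2 + 1, so a_3 = 4.
  2 = 2*1 + 0, so a_4 = 2.
so x = [8; 1, 2, 4, 2].
Convergents (p_i = a_i*p_{i-1} + p_{i-2}, q_i = a_i*q_{i-1} + q_{i-2} with p_{-2}=0, p_{-1}=1, q_{-2}=1, q_{-1}=0), until the denominator exceeds 13:
  i=0: a_0=8, p_0 = 8*1 + 0 = 8, q_0 = 8*0 + 1 = 1.
  i=1: a_1=1, p_1 = 1*8 + 1 = 9, q_1 = 1*1 + 0 = 1.
  i=2: a_2=2, p_2 = 2*9 + 8 = 26, q_2 = 2*1 + 1 = 3.
  i=3: a_3=4, p_3 = 4*26 + 9 = 113, q_3 = 4*3 + 1 = 13.
  i=4: a_4=2, p_4 = 2*113 + 26 = 252, q_4 = 2*13 + 3 = 29.
q_4 = 29 > 13, so the last convergent with denominator <= 13 is p_3/q_3 = 113/13.
The closest fraction with denominator <= 13 is either p_3/q_3 or the intermediate fraction (k*p_3 + p_2)/(k*q_3 + q_2) with the largest k >= 1 whose denominator stays <= 13; these approach x as k grows, and every other convergent or intermediate fraction in range is farther away.
Largest k: floor((13 - q_2)/q_3) = floor((13 - 3)/13) = 0.
Since k = 0, no intermediate fraction beyond p_3/q_3 has denominator <= 13, so the convergent 113/13 is the closest (its error is |252*13 - 113*29|/(29*13) = 1/377).

113/13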